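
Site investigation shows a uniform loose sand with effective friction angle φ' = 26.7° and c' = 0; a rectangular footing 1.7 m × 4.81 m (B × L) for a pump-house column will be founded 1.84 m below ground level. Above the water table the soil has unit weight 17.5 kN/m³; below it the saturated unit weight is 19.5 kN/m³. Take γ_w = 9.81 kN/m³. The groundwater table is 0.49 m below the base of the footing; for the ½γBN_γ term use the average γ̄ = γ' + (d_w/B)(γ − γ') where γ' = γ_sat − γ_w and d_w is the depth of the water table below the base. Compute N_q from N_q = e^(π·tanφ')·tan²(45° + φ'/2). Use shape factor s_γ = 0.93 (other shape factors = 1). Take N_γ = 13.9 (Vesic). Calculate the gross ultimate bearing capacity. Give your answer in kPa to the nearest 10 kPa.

q_ult ≈ 540 kPa

tan26.7° = 0.5029, so N_q = e^(π×0.5029)·tan²(58.35°) = 4.855 × 2.632 = 12.78.
q = γ·D_f = 17.5 × 1.84 = 32.2 kPa.
γ' = 9.69 kN/m³; averaging over the depth B below the base, γ̄ = γ' + (d_w/B)(γ − γ') = 11.941 kN/m³.
q·N_q = 32.2 × 12.778 = 411.46 kPa
0.5·γ·B·N_γ·s_γ = 0.5 × 11.941 × 1.7 × 13.9 × 0.93 = 131.21 kPa
q_ult = 411.46 + 131.21 = 542.67 kPa.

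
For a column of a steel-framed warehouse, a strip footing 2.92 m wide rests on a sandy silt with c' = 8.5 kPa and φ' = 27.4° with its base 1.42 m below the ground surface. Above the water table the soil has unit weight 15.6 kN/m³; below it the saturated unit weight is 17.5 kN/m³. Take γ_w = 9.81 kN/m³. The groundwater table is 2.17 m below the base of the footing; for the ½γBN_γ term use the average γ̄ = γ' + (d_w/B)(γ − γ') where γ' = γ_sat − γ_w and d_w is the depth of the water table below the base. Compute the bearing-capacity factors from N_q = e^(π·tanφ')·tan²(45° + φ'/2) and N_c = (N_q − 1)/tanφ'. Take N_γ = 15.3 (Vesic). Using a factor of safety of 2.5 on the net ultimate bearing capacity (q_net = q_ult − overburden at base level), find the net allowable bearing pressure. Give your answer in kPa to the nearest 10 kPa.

N_q = e^(π·tan27.4°)·tan²(58.7°) = 13.78; N_c = (N_q − 1)/tanφ' = 24.66.
q = γ·D_f = 15.6 × 1.42 = 22.152 kPa.
γ' = 7.69 kN/m³; averaging over the depth B below the base, γ̄ = γ' + (d_w/B)(γ − γ') = 13.568 kN/m³.
c·N_c = 8.5 × 24.665 = 209.65 kPa
q·N_q = 22.152 × 13.785 = 305.36 kPa
0.5·γ·B·N_γ = 0.5 × 13.568 × 2.92 × 15.3 = 303.09 kPa
q_ult = 209.65 + 305.36 + 303.09 = 818.1 kPa.
q_net = 818.1 − 22.152 = 795.95 kPa.
q_all(net) = 795.95 / 2.5 = 318.38 kPa.

q_all(net) ≈ 320 kPa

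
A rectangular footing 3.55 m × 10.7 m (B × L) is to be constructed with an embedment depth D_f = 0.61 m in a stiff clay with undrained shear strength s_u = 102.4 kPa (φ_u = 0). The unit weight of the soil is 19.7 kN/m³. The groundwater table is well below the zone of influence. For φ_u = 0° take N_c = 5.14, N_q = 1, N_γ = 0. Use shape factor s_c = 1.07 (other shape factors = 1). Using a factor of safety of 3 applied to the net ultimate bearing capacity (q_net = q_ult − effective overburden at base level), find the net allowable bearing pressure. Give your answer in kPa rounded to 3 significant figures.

q = γ·D_f = 19.7 × 0.61 = 12.017 kPa.
c·N_c·s_c = 102.4 × 5.14 × 1.07 = 563.18 kPa
q·N_q = 12.017 × 1 = 12.017 kPa
q_ult = 563.18 + 12.017 = 575.2 kPa.
Net ultimate: q_net = 575.2 − 12.017 = 563.18 kPa.
q_all(net) = 563.18 / 3 = 187.73 kPa.

q_all(net) ≈ 188 kPa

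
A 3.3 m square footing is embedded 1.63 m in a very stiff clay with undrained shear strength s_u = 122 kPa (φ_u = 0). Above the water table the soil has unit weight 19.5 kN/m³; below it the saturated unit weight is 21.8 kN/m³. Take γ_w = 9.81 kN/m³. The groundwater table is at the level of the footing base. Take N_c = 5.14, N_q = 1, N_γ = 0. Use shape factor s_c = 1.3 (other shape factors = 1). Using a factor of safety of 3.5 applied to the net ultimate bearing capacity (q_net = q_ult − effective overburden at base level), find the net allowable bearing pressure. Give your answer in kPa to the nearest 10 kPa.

q = γ·D_f = 19.5 × 1.63 = 31.785 kPa.
c·N_c·s_c = 122 × 5.14 × 1.3 = 815.2 kPa
q·N_q = 31.785 × 1 = 31.785 kPa
q_ult = 815.2 + 31.785 = 846.99 kPa.
Net ultimate: q_net = 846.99 − 31.785 = 815.2 kPa.
q_all(net) = 815.2 / 3.5 = 232.92 kPa.

q_all(net) ≈ 230 kPa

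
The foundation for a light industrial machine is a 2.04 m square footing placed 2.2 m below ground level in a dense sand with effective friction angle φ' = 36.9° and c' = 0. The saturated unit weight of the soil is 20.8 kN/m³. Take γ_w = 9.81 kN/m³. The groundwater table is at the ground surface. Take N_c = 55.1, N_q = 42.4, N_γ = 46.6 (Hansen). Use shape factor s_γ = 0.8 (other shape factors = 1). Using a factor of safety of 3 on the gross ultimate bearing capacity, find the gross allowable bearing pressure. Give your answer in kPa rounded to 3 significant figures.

With the water table at the surface the whole profile is submerged: γ' = 20.8 − 9.81 = 10.99 kN/m³, so q = γ'·D_f = 24.178 kPa; the same γ' applies in the ½γBN_γ term.
q_ult = q·N_q + 0.5·γ·B·N_γ·s_γ
     = 24.178 × 42.4 + 0.5 × 10.99 × 2.04 × 46.6 × 0.8
     = 1025.1 + 417.9 = 1443 kPa.
q_all = 1443 / 3 = 481.02 kPa.

q_all ≈ 481 kPa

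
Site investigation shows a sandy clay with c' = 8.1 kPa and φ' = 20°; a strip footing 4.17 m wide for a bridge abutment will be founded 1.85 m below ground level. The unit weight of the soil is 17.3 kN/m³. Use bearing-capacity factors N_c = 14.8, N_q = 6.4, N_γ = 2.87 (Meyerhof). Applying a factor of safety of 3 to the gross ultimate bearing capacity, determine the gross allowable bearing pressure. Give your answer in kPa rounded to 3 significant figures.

q_all ≈ 143 kPa

q = γ·D_f = 17.3 × 1.85 = 32.005 kPa.
c·N_c = 8.1 × 14.8 = 119.88 kPa
q·N_q = 32.005 × 6.4 = 204.83 kPa
0.5·γ·B·N_γ = 0.5 × 17.3 × 4.17 × 2.87 = 103.52 kPa
q_ult = 119.88 + 204.83 + 103.52 = 428.23 kPa.
q_all = q_ult / FS = 428.23 / 3 = 142.74 kPa.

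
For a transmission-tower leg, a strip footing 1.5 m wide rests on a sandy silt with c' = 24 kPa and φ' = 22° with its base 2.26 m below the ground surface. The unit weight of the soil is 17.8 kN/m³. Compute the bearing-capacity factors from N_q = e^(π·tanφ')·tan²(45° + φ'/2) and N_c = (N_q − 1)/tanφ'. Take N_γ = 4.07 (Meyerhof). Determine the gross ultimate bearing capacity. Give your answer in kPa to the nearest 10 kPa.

q_ult ≈ 770 kPa

tan22° = 0.404, so N_q = e^(π×0.404)·tan²(56°) = 3.558 × 2.198 = 7.82.
N_c = (7.82 − 1)/tan22° = 16.88.
Effective surcharge at the founding depth q = γ·D_f = 17.8 × 2.26 = 40.228 kPa.
q_ult = c·N_c + q·N_q + 0.5·γ·B·N_γ
     = 24 × 16.883 + 40.228 × 7.8211 + 0.5 × 17.8 × 1.5 × 4.07
     = 405.19 + 314.63 + 54.335 = 774.15 kPa.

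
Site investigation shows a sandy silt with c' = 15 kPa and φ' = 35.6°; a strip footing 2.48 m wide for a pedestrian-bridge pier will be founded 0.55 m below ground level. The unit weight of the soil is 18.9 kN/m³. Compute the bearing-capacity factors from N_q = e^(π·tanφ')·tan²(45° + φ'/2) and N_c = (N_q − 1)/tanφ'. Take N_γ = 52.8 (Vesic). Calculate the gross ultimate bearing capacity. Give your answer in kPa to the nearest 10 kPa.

tan35.6° = 0.7159, so N_q = e^(π×0.7159)·tan²(62.8°) = 9.48 × 3.786 = 35.89.
N_c = (35.89 − 1)/tan35.6° = 48.74.
Effective surcharge at the founding depth q = γ·D_f = 18.9 × 0.55 = 10.395 kPa.
q_ult = c·N_c + q·N_q + 0.5·γ·B·N_γ
     = 15 × 48.736 + 10.395 × 35.891 + 0.5 × 18.9 × 2.48 × 52.8
     = 731.03 + 373.09 + 1237.4 = 2341.5 kPa.

q_ult ≈ 2340 kPa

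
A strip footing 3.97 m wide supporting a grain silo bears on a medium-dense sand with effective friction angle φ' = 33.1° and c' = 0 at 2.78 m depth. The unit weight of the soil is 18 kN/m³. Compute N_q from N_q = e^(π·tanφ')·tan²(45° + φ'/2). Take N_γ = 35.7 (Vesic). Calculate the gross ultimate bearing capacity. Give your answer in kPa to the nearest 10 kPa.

tan33.1° = 0.6519, so N_q = e^(π×0.6519)·tan²(61.55°) = 7.752 × 3.406 = 26.41.
q = γ·D_f = 18 × 2.78 = 50.04 kPa.
q·N_q = 50.04 × 26.406 = 1321.4 kPa
0.5·γ·B·N_γ = 0.5 × 18 × 3.97 × 35.7 = 1275.6 kPa
q_ult = 1321.4 + 1275.6 = 2596.9 kPa.

q_ult ≈ 2600 kPa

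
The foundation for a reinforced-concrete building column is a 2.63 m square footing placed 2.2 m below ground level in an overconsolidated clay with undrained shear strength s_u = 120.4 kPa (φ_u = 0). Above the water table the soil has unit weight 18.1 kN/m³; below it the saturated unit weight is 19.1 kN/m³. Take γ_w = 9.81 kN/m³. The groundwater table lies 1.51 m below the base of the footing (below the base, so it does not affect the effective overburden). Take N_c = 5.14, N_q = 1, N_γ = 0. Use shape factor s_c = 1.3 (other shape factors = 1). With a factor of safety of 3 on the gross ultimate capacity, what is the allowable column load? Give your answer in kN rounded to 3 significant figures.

P_all ≈ 1950 kN

q = γ·D_f = 18.1 × 2.2 = 39.82 kPa.
c·N_c·s_c = 120.4 × 5.14 × 1.3 = 804.51 kPa
q·N_q = 39.82 × 1 = 39.82 kPa
q_ult = 804.51 + 39.82 = 844.33 kPa.
Gross allowable pressure q_all = 844.33 / 3 = 281.44 kPa.
Footing area = 6.9169 m², so allowable column load = 281.44 × 6.9169 = 1946.7 kN.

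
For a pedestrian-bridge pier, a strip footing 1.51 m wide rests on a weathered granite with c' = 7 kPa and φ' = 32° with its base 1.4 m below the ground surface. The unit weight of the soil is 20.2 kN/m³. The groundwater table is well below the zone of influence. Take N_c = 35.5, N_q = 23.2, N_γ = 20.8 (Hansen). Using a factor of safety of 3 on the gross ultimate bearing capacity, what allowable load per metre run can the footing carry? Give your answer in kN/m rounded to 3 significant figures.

Overburden at base level: q = 20.2 × 1.4 = 28.28 kPa.
Cohesion term c·N_c = 7 × 35.5 = 248.5 kPa; surcharge term q·N_q = 28.28 × 23.2 = 656.1 kPa; self-weight term 0.5·γ·B·N_γ = 0.5 × 20.2 × 1.51 × 20.8 = 317.22 kPa.
q_ult = 248.5 + 656.1 + 317.22 = 1221.8 kPa.
Gross allowable pressure q_all = 1221.8 / 3 = 407.27 kPa.
Allowable wall load = q_all × B = 407.27 × 1.51 = 614.98 kN per metre run.

≈ 615 kN/m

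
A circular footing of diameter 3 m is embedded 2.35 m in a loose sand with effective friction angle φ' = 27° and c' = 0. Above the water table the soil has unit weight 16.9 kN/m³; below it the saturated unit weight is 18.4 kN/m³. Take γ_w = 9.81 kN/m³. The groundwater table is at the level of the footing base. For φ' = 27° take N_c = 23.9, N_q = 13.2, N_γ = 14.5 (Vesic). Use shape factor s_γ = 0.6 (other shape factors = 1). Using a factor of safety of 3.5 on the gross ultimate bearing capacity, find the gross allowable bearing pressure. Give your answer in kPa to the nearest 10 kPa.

Overburden at base level: q = 16.9 × 2.35 = 39.715 kPa.
Below the base the soil is submerged, so the ½γBN_γ term uses γ' = 18.4 − 9.81 = 8.59 kN/m³.
Surcharge term q·N_q = 39.715 × 13.2 = 524.24 kPa; self-weight term 0.5·γ·B·N_γ·s_γ = 0.5 × 8.59 × 3 × 14.5 × 0.6 = 112.1 kPa.
q_ult = 524.24 + 112.1 = 636.34 kPa.
q_all = 636.34 / 3.5 = 181.81 kPa.

q_all ≈ 180 kPa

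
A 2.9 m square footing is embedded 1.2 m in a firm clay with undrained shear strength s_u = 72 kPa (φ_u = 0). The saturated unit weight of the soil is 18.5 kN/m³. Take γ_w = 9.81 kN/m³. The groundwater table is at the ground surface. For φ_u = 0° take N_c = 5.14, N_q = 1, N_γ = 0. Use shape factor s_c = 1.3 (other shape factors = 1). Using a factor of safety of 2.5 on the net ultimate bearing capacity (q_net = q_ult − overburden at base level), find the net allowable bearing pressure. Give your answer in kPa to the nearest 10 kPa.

With the water table at the surface the whole profile is submerged: γ' = 18.5 − 9.81 = 8.69 kN/m³, so q = γ'·D_f = 10.428 kPa.
q_ult = c·N_c·s_c + q·N_q
     = 72 × 5.14 × 1.3 + 10.428 × 1
     = 481.1 + 10.428 = 491.53 kPa.
q_net = 491.53 − 10.428 = 481.1 kPa.
q_all(net) = 481.1 / 2.5 = 192.44 kPa.

q_all(net) ≈ 190 kPa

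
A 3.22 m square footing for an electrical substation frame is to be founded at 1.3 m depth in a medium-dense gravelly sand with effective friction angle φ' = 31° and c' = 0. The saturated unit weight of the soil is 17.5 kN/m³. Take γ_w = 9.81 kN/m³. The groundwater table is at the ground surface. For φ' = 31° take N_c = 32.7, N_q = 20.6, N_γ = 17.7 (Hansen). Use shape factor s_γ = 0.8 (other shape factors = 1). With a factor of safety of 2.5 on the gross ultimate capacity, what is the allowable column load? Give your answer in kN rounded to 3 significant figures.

γ' = 17.5 − 9.81 = 7.69 kN/m³ (submerged throughout). q = 7.69 × 1.3 = 9.997 kPa; the same γ' applies in the ½γBN_γ term.
q·N_q = 9.997 × 20.6 = 205.94 kPa
0.5·γ·B·N_γ·s_γ = 0.5 × 7.69 × 3.22 × 17.7 × 0.8 = 175.31 kPa
q_ult = 205.94 + 175.31 = 381.25 kPa.
Gross allowable pressure q_all = 381.25 / 2.5 = 152.5 kPa.
Footing area = 10.3684 m², so allowable column load = 152.5 × 10.3684 = 1581.2 kN.

P_all ≈ 1580 kN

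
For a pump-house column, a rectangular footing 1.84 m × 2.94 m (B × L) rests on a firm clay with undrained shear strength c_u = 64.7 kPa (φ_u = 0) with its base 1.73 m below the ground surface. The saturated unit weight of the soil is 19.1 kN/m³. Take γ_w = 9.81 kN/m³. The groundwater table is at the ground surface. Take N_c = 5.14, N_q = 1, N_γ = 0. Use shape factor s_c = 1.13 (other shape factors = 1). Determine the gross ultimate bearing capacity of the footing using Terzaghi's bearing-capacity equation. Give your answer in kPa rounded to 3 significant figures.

γ' = 19.1 − 9.81 = 9.29 kN/m³ (submerged throughout). q = 9.29 × 1.73 = 16.072 kPa.
c·N_c·s_c = 64.7 × 5.14 × 1.13 = 375.79 kPa
q·N_q = 16.072 × 1 = 16.072 kPa
q_ult = 375.79 + 16.072 = 391.86 kPa.

q_ult ≈ 392 kPa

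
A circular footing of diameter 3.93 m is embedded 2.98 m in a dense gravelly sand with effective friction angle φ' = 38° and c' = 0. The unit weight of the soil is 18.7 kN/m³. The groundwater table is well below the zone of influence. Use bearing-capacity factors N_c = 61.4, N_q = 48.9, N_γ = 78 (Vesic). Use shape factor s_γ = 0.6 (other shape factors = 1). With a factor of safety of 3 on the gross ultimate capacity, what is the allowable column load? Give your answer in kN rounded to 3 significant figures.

P_all ≈ 18000 kN

Overburden at base level: q = 18.7 × 2.98 = 55.726 kPa.
Surcharge term q·N_q = 55.726 × 48.9 = 2725 kPa; self-weight term 0.5·γ·B·N_γ·s_γ = 0.5 × 18.7 × 3.93 × 78 × 0.6 = 1719.7 kPa.
q_ult = 2725 + 1719.7 = 4444.7 kPa.
Gross allowable pressure q_all = 4444.7 / 3 = 1481.6 kPa.
Footing area = 12.1304 m², so allowable column load = 1481.6 × 12.1304 = 17972 kN.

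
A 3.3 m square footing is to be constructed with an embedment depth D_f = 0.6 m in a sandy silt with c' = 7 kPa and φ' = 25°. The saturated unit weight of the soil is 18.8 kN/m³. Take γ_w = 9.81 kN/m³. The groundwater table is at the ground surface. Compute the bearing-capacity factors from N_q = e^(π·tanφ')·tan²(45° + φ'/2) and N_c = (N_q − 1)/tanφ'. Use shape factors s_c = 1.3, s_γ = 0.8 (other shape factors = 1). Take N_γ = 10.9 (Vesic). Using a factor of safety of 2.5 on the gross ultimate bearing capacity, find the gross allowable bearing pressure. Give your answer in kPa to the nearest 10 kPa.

N_q = e^(π·tan25°)·tan²(57.5°) = 10.66; N_c = (N_q − 1)/tanφ' = 20.72.
Water table at ground surface, so effective unit weight γ' = 18.8 − 9.81 = 8.99 kN/m³ is used throughout; overburden q = 8.99 × 0.6 = 5.394 kPa; the same γ' applies in the ½γBN_γ term.
Cohesion term c·N_c·s_c = 7 × 20.721 × 1.3 = 188.56 kPa; surcharge term q·N_q = 5.394 × 10.662 = 57.512 kPa; self-weight term 0.5·γ·B·N_γ·s_γ = 0.5 × 8.99 × 3.3 × 10.9 × 0.8 = 129.35 kPa.
q_ult = 188.56 + 57.512 + 129.35 = 375.42 kPa.
q_all = 375.42 / 2.5 = 150.17 kPa.

q_all ≈ 150 kPa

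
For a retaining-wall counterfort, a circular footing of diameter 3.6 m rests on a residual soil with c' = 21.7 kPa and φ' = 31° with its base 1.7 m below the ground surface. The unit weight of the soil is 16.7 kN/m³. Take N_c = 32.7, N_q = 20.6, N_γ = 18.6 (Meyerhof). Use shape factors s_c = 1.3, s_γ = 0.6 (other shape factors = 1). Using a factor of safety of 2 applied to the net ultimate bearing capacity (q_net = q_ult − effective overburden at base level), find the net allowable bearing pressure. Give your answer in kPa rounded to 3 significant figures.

q_all(net) ≈ 907 kPa

Overburden at base level: q = 16.7 × 1.7 = 28.39 kPa.
Cohesion term c·N_c·s_c = 21.7 × 32.7 × 1.3 = 922.47 kPa; surcharge term q·N_q = 28.39 × 20.6 = 584.83 kPa; self-weight term 0.5·γ·B·N_γ·s_γ = 0.5 × 16.7 × 3.6 × 18.6 × 0.6 = 335.47 kPa.
q_ult = 922.47 + 584.83 + 335.47 = 1842.8 kPa.
Net ultimate: q_net = 1842.8 − 28.39 = 1814.4 kPa.
q_all(net) = 1814.4 / 2 = 907.19 kPa.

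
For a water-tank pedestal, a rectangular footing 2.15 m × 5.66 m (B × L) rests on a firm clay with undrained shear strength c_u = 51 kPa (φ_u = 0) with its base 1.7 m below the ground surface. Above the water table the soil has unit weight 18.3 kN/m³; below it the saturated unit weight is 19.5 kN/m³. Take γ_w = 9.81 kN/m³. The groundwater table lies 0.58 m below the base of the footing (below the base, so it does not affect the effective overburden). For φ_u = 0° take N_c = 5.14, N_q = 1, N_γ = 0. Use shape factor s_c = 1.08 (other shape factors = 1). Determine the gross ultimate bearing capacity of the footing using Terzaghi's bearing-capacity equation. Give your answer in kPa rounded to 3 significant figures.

Overburden at base level: q = 18.3 × 1.7 = 31.11 kPa.
Cohesion term c·N_c·s_c = 51 × 5.14 × 1.08 = 283.11 kPa; surcharge term q·N_q = 31.11 × 1 = 31.11 kPa.
q_ult = 283.11 + 31.11 = 314.22 kPa.

q_ult ≈ 314 kPa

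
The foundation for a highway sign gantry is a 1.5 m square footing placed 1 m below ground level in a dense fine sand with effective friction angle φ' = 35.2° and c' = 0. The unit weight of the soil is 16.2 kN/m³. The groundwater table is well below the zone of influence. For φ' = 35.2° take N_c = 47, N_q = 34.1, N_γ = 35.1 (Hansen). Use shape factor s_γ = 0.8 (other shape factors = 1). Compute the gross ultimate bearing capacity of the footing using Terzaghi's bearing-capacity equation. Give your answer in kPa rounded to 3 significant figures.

q_ult ≈ 894 kPa

q = γ·D_f = 16.2 × 1 = 16.2 kPa.
q·N_q = 16.2 × 34.1 = 552.42 kPa
0.5·γ·B·N_γ·s_γ = 0.5 × 16.2 × 1.5 × 35.1 × 0.8 = 341.17 kPa
q_ult = 552.42 + 341.17 = 893.59 kPa.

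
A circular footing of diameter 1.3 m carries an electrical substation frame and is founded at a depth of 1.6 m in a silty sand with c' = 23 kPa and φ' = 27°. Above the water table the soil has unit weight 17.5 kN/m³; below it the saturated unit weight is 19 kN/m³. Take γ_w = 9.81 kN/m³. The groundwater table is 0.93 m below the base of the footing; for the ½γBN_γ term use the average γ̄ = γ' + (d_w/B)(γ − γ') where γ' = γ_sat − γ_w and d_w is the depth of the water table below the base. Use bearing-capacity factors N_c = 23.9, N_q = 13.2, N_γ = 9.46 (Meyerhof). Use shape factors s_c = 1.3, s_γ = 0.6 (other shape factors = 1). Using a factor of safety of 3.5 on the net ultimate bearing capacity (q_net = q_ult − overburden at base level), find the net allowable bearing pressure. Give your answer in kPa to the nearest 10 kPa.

Overburden at base level: q = 17.5 × 1.6 = 28 kPa.
The water table is 0.93 m below the base (< B = 1.3 m), so the ½γBN_γ term uses γ̄ = γ' + (d_w/B)(γ − γ') = 9.19 + (0.93/1.3)(17.5 − 9.19) = 15.135 kN/m³.
Cohesion term c·N_c·s_c = 23 × 23.9 × 1.3 = 714.61 kPa; surcharge term q·N_q = 28 × 13.2 = 369.6 kPa; self-weight term 0.5·γ·B·N_γ·s_γ = 0.5 × 15.135 × 1.3 × 9.46 × 0.6 = 55.839 kPa.
q_ult = 714.61 + 369.6 + 55.839 = 1140 kPa.
q_net = 1140 − 28 = 1112 kPa.
q_all(net) = 1112 / 3.5 = 317.73 kPa.

q_all(net) ≈ 320 kPa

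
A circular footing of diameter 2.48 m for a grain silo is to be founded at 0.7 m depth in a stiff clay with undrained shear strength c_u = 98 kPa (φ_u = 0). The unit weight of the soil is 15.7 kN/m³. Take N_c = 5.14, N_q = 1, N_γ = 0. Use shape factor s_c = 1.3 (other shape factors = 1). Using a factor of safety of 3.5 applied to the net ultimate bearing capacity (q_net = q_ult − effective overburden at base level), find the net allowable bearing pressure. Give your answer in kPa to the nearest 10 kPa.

q = γ·D_f = 15.7 × 0.7 = 10.99 kPa.
c·N_c·s_c = 98 × 5.14 × 1.3 = 654.84 kPa
q·N_q = 10.99 × 1 = 10.99 kPa
q_ult = 654.84 + 10.99 = 665.83 kPa.
Net ultimate: q_net = 665.83 − 10.99 = 654.84 kPa.
q_all(net) = 654.84 / 3.5 = 187.1 kPa.

q_all(net) ≈ 190 kPa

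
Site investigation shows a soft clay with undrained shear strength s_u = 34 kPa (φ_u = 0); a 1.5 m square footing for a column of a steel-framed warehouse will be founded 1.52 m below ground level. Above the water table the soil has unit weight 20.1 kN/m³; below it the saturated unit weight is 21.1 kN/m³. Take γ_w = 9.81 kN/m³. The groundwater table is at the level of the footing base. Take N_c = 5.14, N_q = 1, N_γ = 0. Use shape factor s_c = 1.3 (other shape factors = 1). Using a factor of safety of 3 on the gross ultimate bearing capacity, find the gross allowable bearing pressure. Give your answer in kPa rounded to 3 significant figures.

Effective surcharge at the founding depth q = γ·D_f = 20.1 × 1.52 = 30.552 kPa.
q_ult = c·N_c·s_c + q·N_q
     = 34 × 5.14 × 1.3 + 30.552 × 1
     = 227.19 + 30.552 = 257.74 kPa.
q_all = 257.74 / 3 = 85.913 kPa.

q_all ≈ 85.9 kPa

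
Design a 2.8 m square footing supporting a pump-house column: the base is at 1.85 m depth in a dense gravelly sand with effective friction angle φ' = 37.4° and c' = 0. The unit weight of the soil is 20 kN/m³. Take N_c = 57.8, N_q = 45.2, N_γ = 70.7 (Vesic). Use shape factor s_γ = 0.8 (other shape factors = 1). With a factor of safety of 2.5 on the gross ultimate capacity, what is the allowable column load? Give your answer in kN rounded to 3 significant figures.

Effective surcharge at the founding depth q = γ·D_f = 20 × 1.85 = 37 kPa.
q_ult = q·N_q + 0.5·γ·B·N_γ·s_γ
     = 37 × 45.2 + 0.5 × 20 × 2.8 × 70.7 × 0.8
     = 1672.4 + 1583.7 = 3256.1 kPa.
Gross allowable pressure q_all = 3256.1 / 2.5 = 1302.4 kPa.
Footing area = 7.84 m², so allowable column load = 1302.4 × 7.84 = 10211 kN.

P_all ≈ 10200 kN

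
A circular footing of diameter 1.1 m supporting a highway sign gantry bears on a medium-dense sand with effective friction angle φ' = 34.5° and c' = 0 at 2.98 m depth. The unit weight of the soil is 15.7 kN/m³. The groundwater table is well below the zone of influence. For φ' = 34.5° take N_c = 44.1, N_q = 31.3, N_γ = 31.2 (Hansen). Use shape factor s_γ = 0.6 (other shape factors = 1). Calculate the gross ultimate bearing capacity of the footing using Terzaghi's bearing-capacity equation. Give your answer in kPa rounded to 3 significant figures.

q_ult ≈ 1630 kPa

Effective surcharge at the founding depth q = γ·D_f = 15.7 × 2.98 = 46.786 kPa.
q_ult = q·N_q + 0.5·γ·B·N_γ·s_γ
     = 46.786 × 31.3 + 0.5 × 15.7 × 1.1 × 31.2 × 0.6
     = 1464.4 + 161.65 = 1626 kPa.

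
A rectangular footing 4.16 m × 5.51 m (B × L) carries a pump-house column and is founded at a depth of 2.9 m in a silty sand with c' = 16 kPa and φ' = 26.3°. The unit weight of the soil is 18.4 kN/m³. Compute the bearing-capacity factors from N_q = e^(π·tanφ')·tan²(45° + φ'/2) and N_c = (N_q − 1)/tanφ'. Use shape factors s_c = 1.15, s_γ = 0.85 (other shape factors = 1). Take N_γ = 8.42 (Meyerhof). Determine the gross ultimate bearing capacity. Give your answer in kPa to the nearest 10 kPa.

q_ult ≈ 1350 kPa

tan26.3° = 0.4942, so N_q = e^(π×0.4942)·tan²(58.15°) = 4.724 × 2.591 = 12.24.
N_c = (12.24 − 1)/tan26.3° = 22.74.
q = γ·D_f = 18.4 × 2.9 = 53.36 kPa.
c·N_c·s_c = 16 × 22.744 × 1.15 = 418.48 kPa
q·N_q = 53.36 × 12.241 = 653.16 kPa
0.5·γ·B·N_γ·s_γ = 0.5 × 18.4 × 4.16 × 8.42 × 0.85 = 273.91 kPa
q_ult = 418.48 + 653.16 + 273.91 = 1345.6 kPa.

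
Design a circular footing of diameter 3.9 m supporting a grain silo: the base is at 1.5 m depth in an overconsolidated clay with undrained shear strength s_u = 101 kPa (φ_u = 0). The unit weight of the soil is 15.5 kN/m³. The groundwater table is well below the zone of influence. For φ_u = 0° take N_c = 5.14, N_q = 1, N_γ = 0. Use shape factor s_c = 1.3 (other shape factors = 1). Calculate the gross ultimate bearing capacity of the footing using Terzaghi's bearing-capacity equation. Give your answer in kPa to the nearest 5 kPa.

Overburden at base level: q = 15.5 × 1.5 = 23.25 kPa.
Cohesion term c·N_c·s_c = 101 × 5.14 × 1.3 = 674.88 kPa; surcharge term q·N_q = 23.25 × 1 = 23.25 kPa.
q_ult = 674.88 + 23.25 = 698.13 kPa.

q_ult ≈ 700 kPa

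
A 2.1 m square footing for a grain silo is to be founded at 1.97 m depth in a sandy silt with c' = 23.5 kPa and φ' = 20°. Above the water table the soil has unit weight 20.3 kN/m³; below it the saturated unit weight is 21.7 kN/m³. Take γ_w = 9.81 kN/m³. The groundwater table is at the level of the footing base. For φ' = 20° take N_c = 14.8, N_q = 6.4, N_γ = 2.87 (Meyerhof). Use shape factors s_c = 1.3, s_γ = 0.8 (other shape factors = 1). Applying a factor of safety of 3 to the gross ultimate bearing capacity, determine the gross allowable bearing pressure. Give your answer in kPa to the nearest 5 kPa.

q = γ·D_f = 20.3 × 1.97 = 39.991 kPa.
For the ½γBN_γ term take γ' = 21.7 − 9.81 = 11.89 kN/m³ (soil below base is submerged).
c·N_c·s_c = 23.5 × 14.8 × 1.3 = 452.14 kPa
q·N_q = 39.991 × 6.4 = 255.94 kPa
0.5·γ·B·N_γ·s_γ = 0.5 × 11.89 × 2.1 × 2.87 × 0.8 = 28.664 kPa
q_ult = 452.14 + 255.94 + 28.664 = 736.75 kPa.
q_all = q_ult / FS = 736.75 / 3 = 245.58 kPa.

q_all ≈ 245 kPa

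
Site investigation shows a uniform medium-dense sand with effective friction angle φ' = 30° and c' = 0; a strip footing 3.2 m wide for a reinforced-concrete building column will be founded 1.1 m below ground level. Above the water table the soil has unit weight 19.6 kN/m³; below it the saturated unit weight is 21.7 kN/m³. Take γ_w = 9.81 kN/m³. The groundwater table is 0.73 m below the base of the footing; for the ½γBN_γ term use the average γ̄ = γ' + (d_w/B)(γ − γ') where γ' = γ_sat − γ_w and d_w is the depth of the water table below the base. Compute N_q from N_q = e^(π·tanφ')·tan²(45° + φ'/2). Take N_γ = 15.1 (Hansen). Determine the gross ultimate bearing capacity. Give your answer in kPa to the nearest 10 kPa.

q_ult ≈ 730 kPa

tan30° = 0.5774, so N_q = e^(π×0.5774)·tan²(60°) = 6.134 × 3.0 = 18.4.
Overburden at base level: q = 19.6 × 1.1 = 21.56 kPa.
The water table is 0.73 m below the base (< B = 3.2 m), so the ½γBN_γ term uses γ̄ = γ' + (d_w/B)(γ − γ') = 11.89 + (0.73/3.2)(19.6 − 11.89) = 13.649 kN/m³.
Surcharge term q·N_q = 21.56 × 18.401 = 396.73 kPa; self-weight term 0.5·γ·B·N_γ = 0.5 × 13.649 × 3.2 × 15.1 = 329.76 kPa.
q_ult = 396.73 + 329.76 = 726.48 kPa.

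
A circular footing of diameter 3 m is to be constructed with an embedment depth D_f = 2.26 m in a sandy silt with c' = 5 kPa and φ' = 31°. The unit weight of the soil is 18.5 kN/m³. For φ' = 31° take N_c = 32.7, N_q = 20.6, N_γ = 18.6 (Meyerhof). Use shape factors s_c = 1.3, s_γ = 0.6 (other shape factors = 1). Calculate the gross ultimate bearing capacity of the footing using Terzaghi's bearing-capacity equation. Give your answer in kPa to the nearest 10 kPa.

q_ult ≈ 1380 kPa

Overburden at base level: q = 18.5 × 2.26 = 41.81 kPa.
Cohesion term c·N_c·s_c = 5 × 32.7 × 1.3 = 212.55 kPa; surcharge term q·N_q = 41.81 × 20.6 = 861.29 kPa; self-weight term 0.5·γ·B·N_γ·s_γ = 0.5 × 18.5 × 3 × 18.6 × 0.6 = 309.69 kPa.
q_ult = 212.55 + 861.29 + 309.69 = 1383.5 kPa.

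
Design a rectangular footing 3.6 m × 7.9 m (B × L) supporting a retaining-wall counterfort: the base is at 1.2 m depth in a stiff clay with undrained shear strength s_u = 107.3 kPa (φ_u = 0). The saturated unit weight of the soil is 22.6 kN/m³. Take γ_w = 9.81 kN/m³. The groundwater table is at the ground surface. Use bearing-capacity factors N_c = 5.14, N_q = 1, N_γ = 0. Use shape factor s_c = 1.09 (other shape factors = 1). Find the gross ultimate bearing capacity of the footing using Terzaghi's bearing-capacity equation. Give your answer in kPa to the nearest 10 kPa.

q_ult ≈ 620 kPa

With the water table at the surface the whole profile is submerged: γ' = 22.6 − 9.81 = 12.79 kN/m³, so q = γ'·D_f = 15.348 kPa.
q_ult = c·N_c·s_c + q·N_q
     = 107.3 × 5.14 × 1.09 + 15.348 × 1
     = 601.16 + 15.348 = 616.51 kPa.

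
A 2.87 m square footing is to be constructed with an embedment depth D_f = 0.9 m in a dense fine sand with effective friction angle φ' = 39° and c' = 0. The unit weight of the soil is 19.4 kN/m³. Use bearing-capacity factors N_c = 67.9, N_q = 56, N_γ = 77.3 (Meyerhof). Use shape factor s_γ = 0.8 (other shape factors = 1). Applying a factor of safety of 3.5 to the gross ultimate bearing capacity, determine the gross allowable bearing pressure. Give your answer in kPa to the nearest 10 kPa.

q_all ≈ 770 kPa

Overburden at base level: q = 19.4 × 0.9 = 17.46 kPa.
Surcharge term q·N_q = 17.46 × 56 = 977.76 kPa; self-weight term 0.5·γ·B·N_γ·s_γ = 0.5 × 19.4 × 2.87 × 77.3 × 0.8 = 1721.6 kPa.
q_ult = 977.76 + 1721.6 = 2699.3 kPa.
q_all = q_ult / FS = 2699.3 / 3.5 = 771.24 kPa.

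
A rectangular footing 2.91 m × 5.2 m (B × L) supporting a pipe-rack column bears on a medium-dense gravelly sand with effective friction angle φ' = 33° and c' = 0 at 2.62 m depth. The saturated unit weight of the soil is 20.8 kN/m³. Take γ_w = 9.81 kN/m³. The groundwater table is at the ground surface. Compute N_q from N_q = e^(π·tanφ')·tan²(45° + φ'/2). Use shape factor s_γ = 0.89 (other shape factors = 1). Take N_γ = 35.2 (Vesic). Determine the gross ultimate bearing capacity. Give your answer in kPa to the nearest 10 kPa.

q_ult ≈ 1250 kPa

tan33° = 0.6494, so N_q = e^(π×0.6494)·tan²(61.5°) = 7.692 × 3.392 = 26.09.
Water table at ground surface, so effective unit weight γ' = 20.8 − 9.81 = 10.99 kN/m³ is used throughout; overburden q = 10.99 × 2.62 = 28.794 kPa; the same γ' applies in the ½γBN_γ term.
Surcharge term q·N_q = 28.794 × 26.092 = 751.29 kPa; self-weight term 0.5·γ·B·N_γ·s_γ = 0.5 × 10.99 × 2.91 × 35.2 × 0.89 = 500.95 kPa.
q_ult = 751.29 + 500.95 = 1252.2 kPa.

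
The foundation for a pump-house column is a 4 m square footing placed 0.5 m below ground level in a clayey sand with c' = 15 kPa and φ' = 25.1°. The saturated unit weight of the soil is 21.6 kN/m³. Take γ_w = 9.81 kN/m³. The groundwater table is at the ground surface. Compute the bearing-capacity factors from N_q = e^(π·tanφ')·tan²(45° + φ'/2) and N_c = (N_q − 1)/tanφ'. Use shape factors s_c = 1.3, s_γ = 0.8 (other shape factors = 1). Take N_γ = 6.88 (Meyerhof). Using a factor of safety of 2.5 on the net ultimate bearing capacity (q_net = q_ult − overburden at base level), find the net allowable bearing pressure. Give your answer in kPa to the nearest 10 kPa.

q_all(net) ≈ 240 kPa

N_q = e^(π·tan25.1°)·tan²(57.55°) = 10.78; N_c = (N_q − 1)/tanφ' = 20.87.
With the water table at the surface the whole profile is submerged: γ' = 21.6 − 9.81 = 11.79 kN/m³, so q = γ'·D_f = 5.895 kPa; the same γ' applies in the ½γBN_γ term.
q_ult = c·N_c·s_c + q·N_q + 0.5·γ·B·N_γ·s_γ
     = 15 × 20.867 × 1.3 + 5.895 × 10.775 + 0.5 × 11.79 × 4 × 6.88 × 0.8
     = 406.92 + 63.519 + 129.78 = 600.22 kPa.
q_net = 600.22 − 5.895 = 594.32 kPa.
q_all(net) = 594.32 / 2.5 = 237.73 kPa.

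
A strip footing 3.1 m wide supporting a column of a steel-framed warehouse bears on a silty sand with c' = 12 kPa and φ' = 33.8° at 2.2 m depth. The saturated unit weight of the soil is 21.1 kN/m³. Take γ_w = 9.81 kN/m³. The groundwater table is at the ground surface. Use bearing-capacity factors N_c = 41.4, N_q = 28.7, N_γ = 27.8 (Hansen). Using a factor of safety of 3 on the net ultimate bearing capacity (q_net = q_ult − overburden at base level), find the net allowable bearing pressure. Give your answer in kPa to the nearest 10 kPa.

With the water table at the surface the whole profile is submerged: γ' = 21.1 − 9.81 = 11.29 kN/m³, so q = γ'·D_f = 24.838 kPa; the same γ' applies in the ½γBN_γ term.
q_ult = c·N_c + q·N_q + 0.5·γ·B·N_γ
     = 12 × 41.4 + 24.838 × 28.7 + 0.5 × 11.29 × 3.1 × 27.8
     = 496.8 + 712.85 + 486.49 = 1696.1 kPa.
q_net = 1696.1 − 24.838 = 1671.3 kPa.
q_all(net) = 1671.3 / 3 = 557.1 kPa.

q_all(net) ≈ 560 kPa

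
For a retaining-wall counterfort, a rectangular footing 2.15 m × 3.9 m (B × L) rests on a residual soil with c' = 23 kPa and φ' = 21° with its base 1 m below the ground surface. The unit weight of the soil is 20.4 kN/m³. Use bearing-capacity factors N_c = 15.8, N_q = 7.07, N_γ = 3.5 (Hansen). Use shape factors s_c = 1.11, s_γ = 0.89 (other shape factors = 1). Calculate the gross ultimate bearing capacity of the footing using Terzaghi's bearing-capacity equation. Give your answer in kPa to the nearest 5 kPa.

Effective surcharge at the founding depth q = γ·D_f = 20.4 × 1 = 20.4 kPa.
q_ult = c·N_c·s_c + q·N_q + 0.5·γ·B·N_γ·s_γ
     = 23 × 15.8 × 1.11 + 20.4 × 7.07 + 0.5 × 20.4 × 2.15 × 3.5 × 0.89
     = 403.37 + 144.23 + 68.312 = 615.91 kPa.

q_ult ≈ 615 kPa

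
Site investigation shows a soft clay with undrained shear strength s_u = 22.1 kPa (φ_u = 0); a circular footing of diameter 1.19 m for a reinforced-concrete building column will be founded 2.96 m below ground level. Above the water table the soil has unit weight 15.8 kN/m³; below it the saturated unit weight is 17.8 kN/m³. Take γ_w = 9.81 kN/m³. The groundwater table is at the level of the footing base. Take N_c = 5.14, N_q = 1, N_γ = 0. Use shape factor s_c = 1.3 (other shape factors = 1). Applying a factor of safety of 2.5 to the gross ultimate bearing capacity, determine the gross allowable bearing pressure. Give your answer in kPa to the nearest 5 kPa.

q = γ·D_f = 15.8 × 2.96 = 46.768 kPa.
c·N_c·s_c = 22.1 × 5.14 × 1.3 = 147.67 kPa
q·N_q = 46.768 × 1 = 46.768 kPa
q_ult = 147.67 + 46.768 = 194.44 kPa.
q_all = q_ult / FS = 194.44 / 2.5 = 77.776 kPa.

q_all ≈ 80 kPa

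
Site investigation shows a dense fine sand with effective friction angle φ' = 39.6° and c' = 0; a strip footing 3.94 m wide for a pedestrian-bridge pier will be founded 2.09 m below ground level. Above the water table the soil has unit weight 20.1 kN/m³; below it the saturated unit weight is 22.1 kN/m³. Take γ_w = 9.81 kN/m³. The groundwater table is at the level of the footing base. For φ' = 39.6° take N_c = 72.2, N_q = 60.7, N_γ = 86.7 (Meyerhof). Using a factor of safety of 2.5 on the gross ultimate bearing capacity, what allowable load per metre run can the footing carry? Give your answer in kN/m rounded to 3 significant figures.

≈ 7330 kN/m

Overburden at base level: q = 20.1 × 2.09 = 42.009 kPa.
Below the base the soil is submerged, so the ½γBN_γ term uses γ' = 22.1 − 9.81 = 12.29 kN/m³.
Surcharge term q·N_q = 42.009 × 60.7 = 2549.9 kPa; self-weight term 0.5·γ·B·N_γ = 0.5 × 12.29 × 3.94 × 86.7 = 2099.1 kPa.
q_ult = 2549.9 + 2099.1 = 4649.1 kPa.
Gross allowable pressure q_all = 4649.1 / 2.5 = 1859.6 kPa.
Allowable wall load = q_all × B = 1859.6 × 3.94 = 7326.9 kN per metre run.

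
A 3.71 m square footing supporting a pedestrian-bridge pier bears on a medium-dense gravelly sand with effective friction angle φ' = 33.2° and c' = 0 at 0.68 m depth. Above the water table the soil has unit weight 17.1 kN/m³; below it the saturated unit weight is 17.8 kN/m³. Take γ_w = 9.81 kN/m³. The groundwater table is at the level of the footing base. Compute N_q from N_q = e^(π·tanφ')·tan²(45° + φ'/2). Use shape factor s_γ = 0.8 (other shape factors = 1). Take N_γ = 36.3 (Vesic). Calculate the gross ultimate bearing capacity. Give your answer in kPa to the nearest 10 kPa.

tan33.2° = 0.6544, so N_q = e^(π×0.6544)·tan²(61.6°) = 7.813 × 3.421 = 26.72.
q = γ·D_f = 17.1 × 0.68 = 11.628 kPa.
For the ½γBN_γ term take γ' = 17.8 − 9.81 = 7.99 kN/m³ (soil below base is submerged).
q·N_q = 11.628 × 26.725 = 310.76 kPa
0.5·γ·B·N_γ·s_γ = 0.5 × 7.99 × 3.71 × 36.3 × 0.8 = 430.41 kPa
q_ult = 310.76 + 430.41 = 741.17 kPa.

q_ult ≈ 740 kPa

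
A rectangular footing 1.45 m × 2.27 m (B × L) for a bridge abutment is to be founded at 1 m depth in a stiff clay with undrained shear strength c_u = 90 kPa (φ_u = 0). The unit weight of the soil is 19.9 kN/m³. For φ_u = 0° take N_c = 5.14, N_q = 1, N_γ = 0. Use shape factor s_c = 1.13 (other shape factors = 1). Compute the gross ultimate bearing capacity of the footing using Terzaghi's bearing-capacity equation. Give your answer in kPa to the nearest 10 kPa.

q_ult ≈ 540 kPa

Effective surcharge at the founding depth q = γ·D_f = 19.9 × 1 = 19.9 kPa.
q_ult = c·N_c·s_c + q·N_q
     = 90 × 5.14 × 1.13 + 19.9 × 1
     = 522.74 + 19.9 = 542.64 kPa.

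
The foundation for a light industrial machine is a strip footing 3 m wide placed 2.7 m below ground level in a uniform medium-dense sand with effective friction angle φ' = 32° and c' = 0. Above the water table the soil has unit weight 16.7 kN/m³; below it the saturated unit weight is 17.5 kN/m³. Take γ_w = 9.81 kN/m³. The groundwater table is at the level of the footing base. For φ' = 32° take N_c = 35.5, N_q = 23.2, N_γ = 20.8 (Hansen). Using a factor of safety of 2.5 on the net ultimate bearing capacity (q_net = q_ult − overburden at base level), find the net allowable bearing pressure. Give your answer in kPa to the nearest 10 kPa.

Effective surcharge at the founding depth q = γ·D_f = 16.7 × 2.7 = 45.09 kPa.
The water table coincides with the base, so in the self-weight term γ → γ' = 7.69 kN/m³.
q_ult = q·N_q + 0.5·γ·B·N_γ
     = 45.09 × 23.2 + 0.5 × 7.69 × 3 × 20.8
     = 1046.1 + 239.93 = 1286 kPa.
q_net = 1286 − 45.09 = 1240.9 kPa.
q_all(net) = 1240.9 / 2.5 = 496.37 kPa.

q_all(net) ≈ 500 kPa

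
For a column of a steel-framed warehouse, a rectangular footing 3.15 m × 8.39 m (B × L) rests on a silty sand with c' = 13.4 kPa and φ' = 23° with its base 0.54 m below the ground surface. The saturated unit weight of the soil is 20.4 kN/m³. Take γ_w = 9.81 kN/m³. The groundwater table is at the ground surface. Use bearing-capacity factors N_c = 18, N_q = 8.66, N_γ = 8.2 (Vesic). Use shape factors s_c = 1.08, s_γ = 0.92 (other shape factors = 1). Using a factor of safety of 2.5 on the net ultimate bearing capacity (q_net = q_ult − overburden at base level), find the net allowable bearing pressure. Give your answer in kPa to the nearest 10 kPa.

With the water table at the surface the whole profile is submerged: γ' = 20.4 − 9.81 = 10.59 kN/m³, so q = γ'·D_f = 5.7186 kPa; the same γ' applies in the ½γBN_γ term.
q_ult = c·N_c·s_c + q·N_q + 0.5·γ·B·N_γ·s_γ
     = 13.4 × 18 × 1.08 + 5.7186 × 8.66 + 0.5 × 10.59 × 3.15 × 8.2 × 0.92
     = 260.5 + 49.523 + 125.83 = 435.85 kPa.
q_net = 435.85 − 5.7186 = 430.13 kPa.
q_all(net) = 430.13 / 2.5 = 172.05 kPa.

q_all(net) ≈ 170 kPa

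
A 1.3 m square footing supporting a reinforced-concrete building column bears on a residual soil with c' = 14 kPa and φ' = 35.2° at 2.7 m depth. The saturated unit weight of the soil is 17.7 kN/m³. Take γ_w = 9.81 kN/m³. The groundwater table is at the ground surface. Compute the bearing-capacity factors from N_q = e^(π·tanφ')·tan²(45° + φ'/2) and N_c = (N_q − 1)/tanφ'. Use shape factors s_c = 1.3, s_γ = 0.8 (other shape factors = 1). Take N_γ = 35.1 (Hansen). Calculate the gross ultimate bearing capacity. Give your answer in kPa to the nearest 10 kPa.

tan35.2° = 0.7054, so N_q = e^(π×0.7054)·tan²(62.6°) = 9.172 × 3.722 = 34.14.
N_c = (34.14 − 1)/tan35.2° = 46.97.
Water table at ground surface, so effective unit weight γ' = 17.7 − 9.81 = 7.89 kN/m³ is used throughout; overburden q = 7.89 × 2.7 = 21.303 kPa; the same γ' applies in the ½γBN_γ term.
Cohesion term c·N_c·s_c = 14 × 46.973 × 1.3 = 854.92 kPa; surcharge term q·N_q = 21.303 × 34.136 = 727.2 kPa; self-weight term 0.5·γ·B·N_γ·s_γ = 0.5 × 7.89 × 1.3 × 35.1 × 0.8 = 144.01 kPa.
q_ult = 854.92 + 727.2 + 144.01 = 1726.1 kPa.

q_ult ≈ 1730 kPa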